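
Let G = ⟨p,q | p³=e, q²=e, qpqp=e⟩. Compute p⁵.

Compute successive powers of p, reducing at each step:
  p²: p · p = p²
  p³: (p²) · p = e
  p⁴: e · p = p
  p⁵: p · p = p²

Answer: p²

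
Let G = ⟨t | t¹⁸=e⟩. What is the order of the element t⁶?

Compute successive powers until reaching e:
  (t⁶)¹ = t⁶, (t⁶)² = t¹², (t⁶)³ = e.
The smallest positive k with (t⁶)ᵏ = e is 3.

Answer: 3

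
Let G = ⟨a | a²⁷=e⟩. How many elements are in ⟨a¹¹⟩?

|⟨a¹¹⟩| equals the order of a¹¹. Compute successive powers until reaching e:
  (a¹¹)¹ = a¹¹, (a¹¹)² = a²², (a¹¹)³ = a⁶, (a¹¹)⁴ = a¹⁷, (a¹¹)⁵ = a, (a¹¹)⁶ = a¹², (a¹¹)⁷ = a²³, (a¹¹)⁸ = a⁷, (a¹¹)⁹ = a¹⁸, (a¹¹)¹⁰ = a², (a¹¹)¹¹ = a¹³, (a¹¹)¹² = a²⁴, (a¹¹)¹³ = a⁸, (a¹¹)¹⁴ = a¹⁹, (a¹¹)¹⁵ = a³, (a¹¹)¹⁶ = a¹⁴, (a¹¹)¹⁷ = a²⁵, (a¹¹)¹⁸ = a⁹, (a¹¹)¹⁹ = a²⁰, (a¹¹)²⁰ = a⁴, (a¹¹)²¹ = a¹⁵, (a¹¹)²² = a²⁶, (a¹¹)²³ = a¹⁰, (a¹¹)²⁴ = a²¹, (a¹¹)²⁵ = a⁵, (a¹¹)²⁶ = a¹⁶, (a¹¹)²⁷ = e.
The smallest positive k with (a¹¹)ᵏ = e is 27, so |⟨a¹¹⟩| = 27.

Answer: 27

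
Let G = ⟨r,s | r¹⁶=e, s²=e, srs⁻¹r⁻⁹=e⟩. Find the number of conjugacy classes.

The conjugacy classes (representative and size) are:
  [e] (size 1), [r⁹] (size 2), [r²] (size 1), [r³] (size 2), [r⁴] (size 1), [r¹³] (size 2), [r⁶] (size 1), [r¹⁵] (size 2), [r⁸] (size 1), [r¹⁰] (size 1), [r¹²] (size 1), [r¹⁴] (size 1), [s] (size 2), [rs] (size 2), [r²s] (size 2), [r¹¹s] (size 2), [r⁴s] (size 2), [r¹³s] (size 2), [r¹⁴s] (size 2), [r¹⁵s] (size 2).
Class equation: 1 + 2 + 1 + 2 + 1 + 2 + 1 + 2 + 1 + 1 + 1 + 1 + 2 + 2 + 2 + 2 + 2 + 2 + 2 + 2 = 32 = |G|. So G has 20 conjugacy classes.

Answer: 20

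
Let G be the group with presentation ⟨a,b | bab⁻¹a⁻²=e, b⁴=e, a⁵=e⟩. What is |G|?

Enumerate words in the generators, reducing via the relations: the distinct elements are
  {a, b, e, ab, a², a³, a⁴, b², b³, ab², ab³, a²b, a³b, a⁴b, a²b², a²b³, a³b², a³b³, a⁴b², a⁴b³}.
No further products give new elements, so |G| = 20.

Answer: 20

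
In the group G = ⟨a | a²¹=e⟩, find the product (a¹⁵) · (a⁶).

Compute (a¹⁵) · (a⁶) by multiplying left to right and reducing via the relations at each step:
  (a¹⁵) · a⁶ = e

Answer: e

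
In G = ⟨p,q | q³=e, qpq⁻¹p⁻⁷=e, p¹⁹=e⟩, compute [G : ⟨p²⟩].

First find ord(p²) by computing successive powers:
  (p²)¹ = p², (p²)² = p⁴, (p²)³ = p⁶, (p²)⁴ = p⁸, (p²)⁵ = p¹⁰, (p²)⁶ = p¹², (p²)⁷ = p¹⁴, (p²)⁸ = p¹⁶, (p²)⁹ = p¹⁸, (p²)¹⁰ = p, (p²)¹¹ = p³, (p²)¹² = p⁵, (p²)¹³ = p⁷, (p²)¹⁴ = p⁹, (p²)¹⁵ = p¹¹, (p²)¹⁶ = p¹³, (p²)¹⁷ = p¹⁵, (p²)¹⁸ = p¹⁷, (p²)¹⁹ = e.
So |⟨p²⟩| = ord(p²) = 19. With |G| = 57, by Lagrange [G : ⟨p²⟩] = 57/19 = 3.

Answer: 3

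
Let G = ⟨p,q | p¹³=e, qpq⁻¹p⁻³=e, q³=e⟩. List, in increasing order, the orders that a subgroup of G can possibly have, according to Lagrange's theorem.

|G| = 39 = 3 · 13. By Lagrange's theorem the order of any subgroup divides 39; the divisors of 39 are 1, 3, 13, 39.

Answer: 1, 3, 13, 39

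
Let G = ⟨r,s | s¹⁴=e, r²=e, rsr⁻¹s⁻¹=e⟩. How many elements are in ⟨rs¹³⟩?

|⟨rs¹³⟩| equals the order of rs¹³. Compute successive powers until reaching e:
  (rs¹³)¹ = rs¹³, (rs¹³)² = s¹², (rs¹³)³ = rs¹¹, (rs¹³)⁴ = s¹⁰, (rs¹³)⁵ = rs⁹, (rs¹³)⁶ = s⁸, (rs¹³)⁷ = rs⁷, (rs¹³)⁸ = s⁶, (rs¹³)⁹ = rs⁵, (rs¹³)¹⁰ = s⁴, (rs¹³)¹¹ = rs³, (rs¹³)¹² = s², (rs¹³)¹³ = rs, (rs¹³)¹⁴ = e.
The smallest positive k with (rs¹³)ᵏ = e is 14, so |⟨rs¹³⟩| = 14.

Answer: 14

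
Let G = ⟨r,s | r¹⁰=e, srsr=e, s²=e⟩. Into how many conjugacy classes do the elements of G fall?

The conjugacy classes (representative and size) are:
  [e] (size 1), [r] (size 2), [r²] (size 2), [r³] (size 2), [r⁴] (size 2), [r⁵] (size 1), [r²s] (size 5), [r³s] (size 5).
Class equation: 1 + 2 + 2 + 2 + 2 + 1 + 5 + 5 = 20 = |G|. So G has 8 conjugacy classes.

Answer: 8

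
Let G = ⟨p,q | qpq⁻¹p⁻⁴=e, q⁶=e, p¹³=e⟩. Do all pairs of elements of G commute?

p·q = pq but q·p = p⁴q, so p·q ≠ q·p and G is not abelian.

Answer: No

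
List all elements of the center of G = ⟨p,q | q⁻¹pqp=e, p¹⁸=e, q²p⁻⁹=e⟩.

An element z ∈ Z(G) iff z commutes with every generator.
For example p⁹ is central: (p⁹)·p = p¹⁰ = p·(p⁹); (p⁹)·q = q⁻¹ = q·(p⁹).
Whereas p ∉ Z(G) since p·q = pq ≠ p⁸q⁻¹ = q·p.
Checking each of the 36 elements this way gives Z(G) = {e, p⁹}, of order 2.

Answer: {e, p⁹}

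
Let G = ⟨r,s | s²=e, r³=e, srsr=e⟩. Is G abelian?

r·s = rs but s·r = r²s, so r·s ≠ s·r and G is not abelian.

Answer: No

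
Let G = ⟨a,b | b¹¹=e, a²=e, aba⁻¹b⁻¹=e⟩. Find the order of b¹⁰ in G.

Compute successive powers until reaching e:
  (b¹⁰)¹ = b¹⁰, (b¹⁰)² = b⁹, (b¹⁰)³ = b⁸, (b¹⁰)⁴ = b⁷, (b¹⁰)⁵ = b⁶, (b¹⁰)⁶ = b⁵, (b¹⁰)⁷ = b⁴, (b¹⁰)⁸ = b³, (b¹⁰)⁹ = b², (b¹⁰)¹⁰ = b, (b¹⁰)¹¹ = e.
The smallest positive k with (b¹⁰)ᵏ = e is 11.

Answer: 11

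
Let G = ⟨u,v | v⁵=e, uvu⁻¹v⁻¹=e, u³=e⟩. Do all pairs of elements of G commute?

Each pair of generators commutes: u·v = uv = v·u. Since the generators pairwise commute, every element of G commutes with every other, so G is abelian.

Answer: Yes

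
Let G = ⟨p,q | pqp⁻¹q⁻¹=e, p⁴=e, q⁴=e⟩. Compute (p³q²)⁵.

Compute successive powers of (p³q²), reducing at each step:
  (p³q²)²: (p³q²) · p³ = p²q²;   (p²q²) · q² = p²
  (p³q²)³: (p²) · p³ = p;   p · q² = pq²
  (p³q²)⁴: (pq²) · p³ = q²;   (q²) · q² = e
  (p³q²)⁵: e · p³ = p³;   (p³) · q² = p³q²

Answer: p³q²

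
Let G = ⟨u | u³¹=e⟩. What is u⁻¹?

The order of u is 31 (smallest k with uᵏ = e), so u⁻¹ = u³⁰ = u³⁰.
Check: u · (u³⁰) → u · u³⁰ = e, giving e as required.

Answer: u³⁰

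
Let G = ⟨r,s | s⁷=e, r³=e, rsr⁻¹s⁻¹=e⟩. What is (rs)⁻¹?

The order of (rs) is 21 (smallest k with (rs)ᵏ = e), so (rs)⁻¹ = (rs)²⁰ = r²s⁶.
Check: (rs) · (r²s⁶) → (rs) · r² = s;   s · s⁶ = e, giving e as required.

Answer: r²s⁶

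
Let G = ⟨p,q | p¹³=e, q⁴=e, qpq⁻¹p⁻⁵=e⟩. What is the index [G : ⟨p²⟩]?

First find ord(p²) by computing successive powers:
  (p²)¹ = p², (p²)² = p⁴, (p²)³ = p⁶, (p²)⁴ = p⁸, (p²)⁵ = p¹⁰, (p²)⁶ = p¹², (p²)⁷ = p, (p²)⁸ = p³, (p²)⁹ = p⁵, (p²)¹⁰ = p⁷, (p²)¹¹ = p⁹, (p²)¹² = p¹¹, (p²)¹³ = e.
So |⟨p²⟩| = ord(p²) = 13. With |G| = 52, by Lagrange [G : ⟨p²⟩] = 52/13 = 4.

Answer: 4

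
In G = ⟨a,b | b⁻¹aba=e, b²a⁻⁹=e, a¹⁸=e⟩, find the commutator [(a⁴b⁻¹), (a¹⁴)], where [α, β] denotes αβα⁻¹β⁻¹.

[(a⁴b⁻¹), (a¹⁴)] = (a⁴b⁻¹)·(a¹⁴)·(a⁴b⁻¹)⁻¹·(a¹⁴)⁻¹.
  (a⁴b⁻¹) · (a¹⁴) = a⁸b⁻¹
  (a⁸b⁻¹) · (a⁴b) = a⁴
  (a⁴) · (a⁴) = a⁸

Answer: a⁸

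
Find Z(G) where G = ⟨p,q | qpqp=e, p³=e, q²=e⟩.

An element z ∈ Z(G) iff z commutes with every generator.
For example e is central: e·p = p = p·e; e·q = q = q·e.
Whereas p ∉ Z(G) since p·q = pq ≠ p²q = q·p.
Checking each of the 6 elements this way gives Z(G) = {e}, of order 1.

Answer: {e}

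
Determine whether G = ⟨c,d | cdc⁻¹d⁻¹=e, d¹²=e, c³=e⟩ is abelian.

Each pair of generators commutes: c·d = cd = d·c. Since the generators pairwise commute, every element of G commutes with every other, so G is abelian.

Answer: Yes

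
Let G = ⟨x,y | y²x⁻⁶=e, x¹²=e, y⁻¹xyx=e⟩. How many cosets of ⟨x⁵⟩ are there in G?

First find ord(x⁵) by computing successive powers:
  (x⁵)¹ = x⁵, (x⁵)² = x¹⁰, (x⁵)³ = x³, (x⁵)⁴ = x⁸, (x⁵)⁵ = x, (x⁵)⁶ = x⁶, (x⁵)⁷ = x¹¹, (x⁵)⁸ = x⁴, (x⁵)⁹ = x⁹, (x⁵)¹⁰ = x², (x⁵)¹¹ = x⁷, (x⁵)¹² = e.
So |⟨x⁵⟩| = ord(x⁵) = 12. With |G| = 24, by Lagrange [G : ⟨x⁵⟩] = 24/12 = 2.

Answer: 2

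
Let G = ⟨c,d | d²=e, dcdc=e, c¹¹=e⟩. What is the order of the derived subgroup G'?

G' = [G, G] is generated by all commutators. The generator-pair commutators are: [c, d] = c².
The subgroup they normally generate is {e, c, c², c³, c⁴, c⁵, c⁶, c⁷, c⁸, c⁹, c¹⁰}, of order 11.
Check: |G/G'| = 22/11 = 2 is the order of the abelianisation.

Answer: 11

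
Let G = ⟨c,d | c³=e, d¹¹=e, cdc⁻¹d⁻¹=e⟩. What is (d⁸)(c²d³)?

Compute (d⁸) · (c²d³) by multiplying left to right and reducing via the relations at each step:
  (d⁸) · c² = c²d⁸
  (c²d⁸) · d³ = c²

Answer: c²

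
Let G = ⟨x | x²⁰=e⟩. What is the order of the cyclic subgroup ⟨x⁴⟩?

|⟨x⁴⟩| equals the order of x⁴. Compute successive powers until reaching e:
  (x⁴)¹ = x⁴, (x⁴)² = x⁸, (x⁴)³ = x¹², (x⁴)⁴ = x¹⁶, (x⁴)⁵ = e.
The smallest positive k with (x⁴)ᵏ = e is 5, so |⟨x⁴⟩| = 5.

Answer: 5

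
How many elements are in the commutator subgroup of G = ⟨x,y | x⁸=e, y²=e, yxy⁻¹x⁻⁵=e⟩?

G' = [G, G] is generated by all commutators. The generator-pair commutators are: [x, y] = x⁴.
The subgroup they normally generate is {e, x⁴}, of order 2.
Check: |G/G'| = 16/2 = 8 is the order of the abelianisation.

Answer: 2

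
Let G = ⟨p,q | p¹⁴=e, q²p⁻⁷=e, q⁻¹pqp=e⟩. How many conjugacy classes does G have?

The conjugacy classes (representative and size) are:
  [e] (size 1), [p¹³] (size 2), [p¹²] (size 2), [p¹¹] (size 2), [p⁴] (size 2), [p⁵] (size 2), [p⁸] (size 2), [p⁷] (size 1), [p⁵q⁻¹] (size 7), [p⁵q] (size 7).
Class equation: 1 + 2 + 2 + 2 + 2 + 2 + 2 + 1 + 7 + 7 = 28 = |G|. So G has 10 conjugacy classes.

Answer: 10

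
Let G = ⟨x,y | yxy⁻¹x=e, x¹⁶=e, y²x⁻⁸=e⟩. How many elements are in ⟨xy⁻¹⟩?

|⟨xy⁻¹⟩| equals the order of xy⁻¹. Compute successive powers until reaching e:
  (xy⁻¹)¹ = xy⁻¹, (xy⁻¹)² = x⁸, (xy⁻¹)³ = xy, (xy⁻¹)⁴ = e.
The smallest positive k with (xy⁻¹)ᵏ = e is 4, so |⟨xy⁻¹⟩| = 4.

Answer: 4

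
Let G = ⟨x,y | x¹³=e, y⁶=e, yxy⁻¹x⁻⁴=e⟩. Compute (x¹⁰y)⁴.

Compute successive powers of (x¹⁰y), reducing at each step:
  (x¹⁰y)²: (x¹⁰y) · x¹⁰ = x¹¹y;   (x¹¹y) · y = x¹¹y²
  (x¹⁰y)³: (x¹¹y²) · x¹⁰ = x²y²;   (x²y²) · y = x²y³
  (x¹⁰y)⁴: (x²y³) · x¹⁰ = x⁵y³;   (x⁵y³) · y = x⁵y⁴

Answer: x⁵y⁴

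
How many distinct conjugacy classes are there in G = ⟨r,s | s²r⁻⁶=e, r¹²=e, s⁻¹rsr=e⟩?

The conjugacy classes (representative and size) are:
  [e] (size 1), [r¹¹] (size 2), [r²] (size 2), [r⁹] (size 2), [r⁴] (size 2), [r⁵] (size 2), [r⁶] (size 1), [r²s] (size 6), [rs] (size 6).
Class equation: 1 + 2 + 2 + 2 + 2 + 2 + 1 + 6 + 6 = 24 = |G|. So G has 9 conjugacy classes.

Answer: 9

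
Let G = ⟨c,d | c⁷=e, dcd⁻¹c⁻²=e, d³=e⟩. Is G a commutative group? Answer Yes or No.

c·d = cd but d·c = c²d, so c·d ≠ d·c and G is not abelian.

Answer: No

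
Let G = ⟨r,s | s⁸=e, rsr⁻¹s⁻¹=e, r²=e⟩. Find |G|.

Enumerate words in the generators, reducing via the relations: the distinct elements are
  {e, r, s, rs, s², s³, s⁴, s⁵, s⁶, s⁷, rs², rs³, rs⁴, rs⁵, rs⁶, rs⁷}.
No further products give new elements, so |G| = 16.

Answer: 16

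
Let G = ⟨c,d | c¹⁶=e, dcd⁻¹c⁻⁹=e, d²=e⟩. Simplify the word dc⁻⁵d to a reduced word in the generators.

Multiply left to right, reducing at each step:
  d · c⁻⁵ = c³d
  (c³d) · d = c³

Answer: c³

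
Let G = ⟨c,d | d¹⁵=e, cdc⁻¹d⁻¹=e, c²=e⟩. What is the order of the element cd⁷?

Compute successive powers until reaching e:
  (cd⁷)¹ = cd⁷, (cd⁷)² = d¹⁴, (cd⁷)³ = cd⁶, (cd⁷)⁴ = d¹³, (cd⁷)⁵ = cd⁵, (cd⁷)⁶ = d¹², (cd⁷)⁷ = cd⁴, (cd⁷)⁸ = d¹¹, (cd⁷)⁹ = cd³, (cd⁷)¹⁰ = d¹⁰, (cd⁷)¹¹ = cd², (cd⁷)¹² = d⁹, (cd⁷)¹³ = cd, (cd⁷)¹⁴ = d⁸, (cd⁷)¹⁵ = c, (cd⁷)¹⁶ = d⁷, (cd⁷)¹⁷ = cd¹⁴, (cd⁷)¹⁸ = d⁶, (cd⁷)¹⁹ = cd¹³, (cd⁷)²⁰ = d⁵, (cd⁷)²¹ = cd¹², (cd⁷)²² = d⁴, (cd⁷)²³ = cd¹¹, (cd⁷)²⁴ = d³, (cd⁷)²⁵ = cd¹⁰, (cd⁷)²⁶ = d², (cd⁷)²⁷ = cd⁹, (cd⁷)²⁸ = d, (cd⁷)²⁹ = cd⁸, (cd⁷)³⁰ = e.
The smallest positive k with (cd⁷)ᵏ = e is 30.

Answer: 30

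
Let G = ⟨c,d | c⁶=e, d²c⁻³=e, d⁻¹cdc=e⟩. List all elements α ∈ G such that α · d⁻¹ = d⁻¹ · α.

⟨d⁻¹⟩ ⊆ C_G(d⁻¹) since powers of d⁻¹ commute with d⁻¹; so |C_G(d⁻¹)| ≥ |⟨d⁻¹⟩| = 4.
By orbit–stabilizer, |C_G(d⁻¹)| = |G| / |conj. class of d⁻¹| = 12 / 3 = 4.
The 4 elements commuting with d⁻¹ are {e, c³, d, d⁻¹}.

Answer: {e, c³, d, d⁻¹}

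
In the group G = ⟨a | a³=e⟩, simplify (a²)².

Compute successive powers of (a²), reducing at each step:
  (a²)²: (a²) · a² = a

Answer: a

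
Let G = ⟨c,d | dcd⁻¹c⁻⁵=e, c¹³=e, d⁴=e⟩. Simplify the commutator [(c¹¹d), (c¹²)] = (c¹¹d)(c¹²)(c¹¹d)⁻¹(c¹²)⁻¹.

[(c¹¹d), (c¹²)] = (c¹¹d)·(c¹²)·(c¹¹d)⁻¹·(c¹²)⁻¹.
  (c¹¹d) · (c¹²) = c⁶d
  (c⁶d) · (c³d³) = c⁸
  (c⁸) · c = c⁹

Answer: c⁹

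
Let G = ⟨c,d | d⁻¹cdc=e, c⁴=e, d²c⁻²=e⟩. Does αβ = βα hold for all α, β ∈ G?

c·d = cd but d·c = cd⁻¹, so c·d ≠ d·c and G is not abelian.

Answer: No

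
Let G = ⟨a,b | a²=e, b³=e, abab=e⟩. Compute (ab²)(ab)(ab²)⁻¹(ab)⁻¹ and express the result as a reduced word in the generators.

[(ab²), (ab)] = (ab²)·(ab)·(ab²)⁻¹·(ab)⁻¹.
  (ab²) · (ab) = b²
  (b²) · (ab²) = a
  a · (ab) = b

Answer: b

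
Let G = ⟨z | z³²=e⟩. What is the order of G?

G is generated by a single element, so G is cyclic. The relator gives z³² = e and no smaller power is forced to be e, so the 32 powers {e, z, z², z³, z⁴, z⁵, z⁶, z⁷, z⁸, z⁹, z²², z²³, z²¹, z²⁰, z²⁴, z²⁵, z²⁶, z²⁷, z²⁸, z²⁹, z³¹, z³⁰, z¹², z¹³, z¹¹, z¹⁰, z¹⁴, z¹⁵, z¹⁶, z¹⁷, z¹⁸, z¹⁹} are distinct. Hence |G| = 32.

Answer: 32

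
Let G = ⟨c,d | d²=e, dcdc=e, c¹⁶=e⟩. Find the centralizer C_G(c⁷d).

⟨c⁷d⟩ ⊆ C_G(c⁷d) since powers of c⁷d commute with c⁷d; so |C_G(c⁷d)| ≥ |⟨c⁷d⟩| = 2.
By orbit–stabilizer, |C_G(c⁷d)| = |G| / |conj. class of c⁷d| = 32 / 8 = 4.
The 4 elements commuting with c⁷d are {e, c⁸, c¹⁵d, c⁷d}.

Answer: {e, c⁸, c¹⁵d, c⁷d}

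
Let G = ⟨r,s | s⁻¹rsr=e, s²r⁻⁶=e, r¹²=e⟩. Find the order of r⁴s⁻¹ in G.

Compute successive powers until reaching e:
  (r⁴s⁻¹)¹ = r⁴s⁻¹, (r⁴s⁻¹)² = r⁶, (r⁴s⁻¹)³ = r⁴s, (r⁴s⁻¹)⁴ = e.
The smallest positive k with (r⁴s⁻¹)ᵏ = e is 4.

Answer: 4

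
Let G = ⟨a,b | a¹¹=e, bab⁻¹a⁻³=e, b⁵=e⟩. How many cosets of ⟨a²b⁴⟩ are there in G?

First find ord(a²b⁴) by computing successive powers:
  (a²b⁴)¹ = a²b⁴, (a²b⁴)² = a¹⁰b³, (a²b⁴)³ = a⁹b², (a²b⁴)⁴ = a⁵b, (a²b⁴)⁵ = e.
So |⟨a²b⁴⟩| = ord(a²b⁴) = 5. With |G| = 55, by Lagrange [G : ⟨a²b⁴⟩] = 55/5 = 11.

Answer: 11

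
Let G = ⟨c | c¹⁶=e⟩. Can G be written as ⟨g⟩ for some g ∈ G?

|G| = 16. The element c has order 16 (its powers give 16 distinct elements), so ⟨c⟩ = G and G is cyclic.

Answer: Yes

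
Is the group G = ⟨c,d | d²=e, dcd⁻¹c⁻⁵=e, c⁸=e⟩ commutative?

c·d = cd but d·c = c⁵d, so c·d ≠ d·c and G is not abelian.

Answer: No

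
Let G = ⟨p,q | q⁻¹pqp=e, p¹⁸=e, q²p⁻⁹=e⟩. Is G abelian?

p·q = pq but q·p = p⁸q⁻¹, so p·q ≠ q·p and G is not abelian.

Answer: No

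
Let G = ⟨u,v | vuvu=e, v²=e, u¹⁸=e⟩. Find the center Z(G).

An element z ∈ Z(G) iff z commutes with every generator.
For example u⁹ is central: (u⁹)·u = u¹⁰ = u·(u⁹); (u⁹)·v = u⁹v = v·(u⁹).
Whereas u ∉ Z(G) since u·v = uv ≠ u¹⁷v = v·u.
Checking each of the 36 elements this way gives Z(G) = {e, u⁹}, of order 2.

Answer: {e, u⁹}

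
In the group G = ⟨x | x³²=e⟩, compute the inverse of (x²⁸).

The order of (x²⁸) is 8 (smallest k with (x²⁸)ᵏ = e), so (x²⁸)⁻¹ = (x²⁸)⁷ = x⁴.
Check: (x²⁸) · (x⁴) → (x²⁸) · x⁴ = e, giving e as required.

Answer: x⁴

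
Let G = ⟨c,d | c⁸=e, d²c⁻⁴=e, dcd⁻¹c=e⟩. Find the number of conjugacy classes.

The conjugacy classes (representative and size) are:
  [e] (size 1), [c⁷] (size 2), [c²] (size 2), [c⁵] (size 2), [c⁴] (size 1), [c²d⁻¹] (size 4), [c³d] (size 4).
Class equation: 1 + 2 + 2 + 2 + 1 + 4 + 4 = 16 = |G|. So G has 7 conjugacy classes.

Answer: 7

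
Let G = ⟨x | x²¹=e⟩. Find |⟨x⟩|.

|⟨x⟩| equals the order of x. Compute successive powers until reaching e:
  x¹ = x, x² = x², x³ = x³, x⁴ = x⁴, x⁵ = x⁵, x⁶ = x⁶, x⁷ = x⁷, x⁸ = x⁸, x⁹ = x⁹, x¹⁰ = x¹⁰, x¹¹ = x¹¹, x¹² = x¹², x¹³ = x¹³, x¹⁴ = x¹⁴, x¹⁵ = x¹⁵, x¹⁶ = x¹⁶, x¹⁷ = x¹⁷, x¹⁸ = x¹⁸, x¹⁹ = x¹⁹, x²⁰ = x²⁰, x²¹ = e.
The smallest positive k with xᵏ = e is 21, so |⟨x⟩| = 21.

Answer: 21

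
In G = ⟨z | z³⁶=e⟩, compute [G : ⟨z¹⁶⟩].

First find ord(z¹⁶) by computing successive powers:
  (z¹⁶)¹ = z¹⁶, (z¹⁶)² = z³², (z¹⁶)³ = z¹², (z¹⁶)⁴ = z²⁸, (z¹⁶)⁵ = z⁸, (z¹⁶)⁶ = z²⁴, (z¹⁶)⁷ = z⁴, (z¹⁶)⁸ = z²⁰, (z¹⁶)⁹ = e.
So |⟨z¹⁶⟩| = ord(z¹⁶) = 9. With |G| = 36, by Lagrange [G : ⟨z¹⁶⟩] = 36/9 = 4.

Answer: 4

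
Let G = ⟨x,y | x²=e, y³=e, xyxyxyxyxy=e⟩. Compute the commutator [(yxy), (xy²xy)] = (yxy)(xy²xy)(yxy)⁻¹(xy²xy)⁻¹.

[(yxy), (xy²xy)] = (yxy)·(xy²xy)·(yxy)⁻¹·(xy²xy)⁻¹.
  (yxy) · (xy²xy) = yxyxy²xy
  (yxyxy²xy) · (y²xy²) = xy²xy²x
  (xy²xy²x) · (y²xyx) = yxy²x

Answer: yxy²x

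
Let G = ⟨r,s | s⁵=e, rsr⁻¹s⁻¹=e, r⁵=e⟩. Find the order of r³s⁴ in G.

Compute successive powers until reaching e:
  (r³s⁴)¹ = r³s⁴, (r³s⁴)² = rs³, (r³s⁴)³ = r⁴s², (r³s⁴)⁴ = r²s, (r³s⁴)⁵ = e.
The smallest positive k with (r³s⁴)ᵏ = e is 5.

Answer: 5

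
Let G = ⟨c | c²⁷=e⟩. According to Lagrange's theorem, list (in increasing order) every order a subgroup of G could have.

|G| = 27 = 3³. By Lagrange's theorem the order of any subgroup divides 27; the divisors of 27 are 1, 3, 9, 27.

Answer: 1, 3, 9, 27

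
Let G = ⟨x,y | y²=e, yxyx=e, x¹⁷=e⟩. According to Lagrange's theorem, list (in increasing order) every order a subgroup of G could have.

|G| = 34 = 2 · 17. By Lagrange's theorem the order of any subgroup divides 34; the divisors of 34 are 1, 2, 17, 34.

Answer: 1, 2, 17, 34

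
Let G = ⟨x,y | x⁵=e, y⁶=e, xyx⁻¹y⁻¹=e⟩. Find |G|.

Enumerate words in the generators, reducing via the relations: the distinct elements are
  {e, x, y, xy, x², x³, x⁴, y², y³, y⁴, y⁵, xy², xy³, xy⁴, xy⁵, x²y, x³y, x⁴y, x²y², x²y³, x²y⁴, x²y⁵, x³y², x³y³, x³y⁴, x³y⁵, x⁴y², x⁴y³, x⁴y⁴, x⁴y⁵}.
No further products give new elements, so |G| = 30.

Answer: 30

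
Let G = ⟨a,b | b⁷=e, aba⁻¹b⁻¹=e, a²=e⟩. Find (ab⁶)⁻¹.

The order of (ab⁶) is 14 (smallest k with (ab⁶)ᵏ = e), so (ab⁶)⁻¹ = (ab⁶)¹³ = ab.
Check: (ab⁶) · (ab) → (ab⁶) · a = b⁶;   (b⁶) · b = e, giving e as required.

Answer: ab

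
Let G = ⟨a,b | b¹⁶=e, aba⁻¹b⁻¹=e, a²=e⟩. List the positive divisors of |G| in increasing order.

|G| = 32 = 2⁵. By Lagrange's theorem the order of any subgroup divides 32; the divisors of 32 are 1, 2, 4, 8, 16, 32.

Answer: 1, 2, 4, 8, 16, 32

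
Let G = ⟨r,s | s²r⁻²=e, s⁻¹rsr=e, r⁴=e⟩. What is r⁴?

Compute successive powers of r, reducing at each step:
  r²: r · r = r²
  r³: (r²) · r = r³
  r⁴: (r³) · r = e

Answer: e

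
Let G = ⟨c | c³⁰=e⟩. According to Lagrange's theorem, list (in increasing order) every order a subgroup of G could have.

|G| = 30 = 2 · 3 · 5. By Lagrange's theorem the order of any subgroup divides 30; the divisors of 30 are 1, 2, 3, 5, 6, 10, 15, 30.

Answer: 1, 2, 3, 5, 6, 10, 15, 30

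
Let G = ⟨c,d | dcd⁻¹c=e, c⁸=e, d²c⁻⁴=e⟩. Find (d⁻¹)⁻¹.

The order of (d⁻¹) is 4 (smallest k with (d⁻¹)ᵏ = e), so (d⁻¹)⁻¹ = (d⁻¹)³ = d.
Check: (d⁻¹) · d → (d⁻¹) · d = e, giving e as required.

Answer: d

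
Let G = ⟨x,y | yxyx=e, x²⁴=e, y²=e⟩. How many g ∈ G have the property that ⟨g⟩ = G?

⟨g⟩ = G would require ord(g) = |G| = 48, but the maximum element order in G is 24 < 48. So G is not cyclic and no single element generates it: the count is 0.

Answer: 0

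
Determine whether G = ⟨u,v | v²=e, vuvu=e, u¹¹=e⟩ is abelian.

u·v = uv but v·u = u¹⁰v, so u·v ≠ v·u and G is not abelian.

Answer: No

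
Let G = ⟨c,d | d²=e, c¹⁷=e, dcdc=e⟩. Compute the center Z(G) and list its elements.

An element z ∈ Z(G) iff z commutes with every generator.
For example e is central: e·c = c = c·e; e·d = d = d·e.
Whereas c ∉ Z(G) since c·d = cd ≠ c¹⁶d = d·c.
Checking each of the 34 elements this way gives Z(G) = {e}, of order 1.

Answer: {e}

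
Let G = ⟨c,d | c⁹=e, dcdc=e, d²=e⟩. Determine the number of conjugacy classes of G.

The conjugacy classes (representative and size) are:
  [e] (size 1), [c⁸] (size 2), [c⁷] (size 2), [c⁶] (size 2), [c⁵] (size 2), [c⁴d] (size 9).
Class equation: 1 + 2 + 2 + 2 + 2 + 9 = 18 = |G|. So G has 6 conjugacy classes.

Answer: 6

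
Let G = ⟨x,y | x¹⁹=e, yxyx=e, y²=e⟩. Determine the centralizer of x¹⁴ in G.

⟨x¹⁴⟩ ⊆ C_G(x¹⁴) since powers of x¹⁴ commute with x¹⁴; so |C_G(x¹⁴)| ≥ |⟨x¹⁴⟩| = 19.
By orbit–stabilizer, |C_G(x¹⁴)| = |G| / |conj. class of x¹⁴| = 38 / 2 = 19.
The 19 elements commuting with x¹⁴ are {e, x, x², x³, x⁴, x⁵, x⁶, x⁷, x⁸, x⁹, x¹⁰, x¹¹, x¹², x¹³, x¹⁴, x¹⁵, x¹⁶, x¹⁷, x¹⁸}.

Answer: {e, x, x², x³, x⁴, x⁵, x⁶, x⁷, x⁸, x⁹, x¹⁰, x¹¹, x¹², x¹³, x¹⁴, x¹⁵, x¹⁶, x¹⁷, x¹⁸}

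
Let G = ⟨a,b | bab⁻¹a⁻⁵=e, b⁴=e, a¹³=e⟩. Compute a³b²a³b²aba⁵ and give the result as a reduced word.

Multiply left to right, reducing at each step:
  (a³) · b² = a³b²
  (a³b²) · a³ = b²
  (b²) · b² = e
  e · a = a
  a · b = ab
  (ab) · a⁵ = b

Answer: b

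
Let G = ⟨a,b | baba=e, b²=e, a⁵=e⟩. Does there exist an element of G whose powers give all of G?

Every cyclic group is abelian. But a·b = ab while b·a = a⁴b, so a·b ≠ b·a and G is not abelian. Hence G is not cyclic.

Answer: No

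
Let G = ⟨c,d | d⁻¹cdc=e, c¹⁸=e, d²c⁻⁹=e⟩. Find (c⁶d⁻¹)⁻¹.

The order of (c⁶d⁻¹) is 4 (smallest k with (c⁶d⁻¹)ᵏ = e), so (c⁶d⁻¹)⁻¹ = (c⁶d⁻¹)³ = c⁶d.
Check: (c⁶d⁻¹) · (c⁶d) → (c⁶d⁻¹) · c⁶ = d⁻¹;   (d⁻¹) · d = e, giving e as required.

Answer: c⁶d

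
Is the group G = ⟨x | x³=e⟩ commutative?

G has a single generator, so G is cyclic and hence abelian.

Answer: Yes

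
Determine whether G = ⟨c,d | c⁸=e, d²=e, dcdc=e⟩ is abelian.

c·d = cd but d·c = c⁷d, so c·d ≠ d·c and G is not abelian.

Answer: No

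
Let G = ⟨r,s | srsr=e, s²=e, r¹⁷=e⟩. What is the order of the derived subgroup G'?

G' = [G, G] is generated by all commutators. The generator-pair commutators are: [r, s] = r².
The subgroup they normally generate is {e, r, r², r³, r⁴, r⁵, r⁶, r⁷, r⁸, r⁹, r¹⁰, r¹¹, r¹², r¹³, r¹⁴, r¹⁵, r¹⁶}, of order 17.
Check: |G/G'| = 34/17 = 2 is the order of the abelianisation.

Answer: 17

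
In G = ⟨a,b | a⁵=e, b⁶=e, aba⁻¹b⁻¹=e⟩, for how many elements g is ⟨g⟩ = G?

G is cyclic of order 30. An element generates G iff its order is 30, and a cyclic group of order 30 has exactly φ(30) = 8 such elements.

Answer: 8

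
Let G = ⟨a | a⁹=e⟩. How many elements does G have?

G is generated by a single element, so G is cyclic. The relator gives a⁹ = e and no smaller power is forced to be e, so the 9 powers {a, e, a², a³, a⁴, a⁵, a⁶, a⁷, a⁸} are distinct. Hence |G| = 9.

Answer: 9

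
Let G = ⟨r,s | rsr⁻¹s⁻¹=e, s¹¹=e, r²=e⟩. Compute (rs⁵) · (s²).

Compute (rs⁵) · (s²) by multiplying left to right and reducing via the relations at each step:
  (rs⁵) · s² = rs⁷

Answer: rs⁷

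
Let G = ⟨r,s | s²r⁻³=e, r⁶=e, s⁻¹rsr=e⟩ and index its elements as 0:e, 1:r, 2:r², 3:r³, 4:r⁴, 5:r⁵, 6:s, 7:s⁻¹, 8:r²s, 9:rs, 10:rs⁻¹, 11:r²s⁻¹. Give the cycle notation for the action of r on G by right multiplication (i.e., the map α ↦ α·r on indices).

(0 1 2 3 4 5)(6 11 10 7 8 9)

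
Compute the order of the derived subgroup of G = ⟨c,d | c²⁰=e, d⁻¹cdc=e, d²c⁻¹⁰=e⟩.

G' = [G, G] is generated by all commutators. The generator-pair commutators are: [c, d] = c².
The subgroup they normally generate is {e, c², c⁴, c⁶, c⁸, c¹⁰, c¹², c¹⁴, c¹⁶, c¹⁸}, of order 10.
Check: |G/G'| = 40/10 = 4 is the order of the abelianisation.

Answer: 10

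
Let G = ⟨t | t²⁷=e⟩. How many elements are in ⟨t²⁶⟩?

|⟨t²⁶⟩| equals the order of t²⁶. Compute successive powers until reaching e:
  (t²⁶)¹ = t²⁶, (t²⁶)² = t²⁵, (t²⁶)³ = t²⁴, (t²⁶)⁴ = t²³, (t²⁶)⁵ = t²², (t²⁶)⁶ = t²¹, (t²⁶)⁷ = t²⁰, (t²⁶)⁸ = t¹⁹, (t²⁶)⁹ = t¹⁸, (t²⁶)¹⁰ = t¹⁷, (t²⁶)¹¹ = t¹⁶, (t²⁶)¹² = t¹⁵, (t²⁶)¹³ = t¹⁴, (t²⁶)¹⁴ = t¹³, (t²⁶)¹⁵ = t¹², (t²⁶)¹⁶ = t¹¹, (t²⁶)¹⁷ = t¹⁰, (t²⁶)¹⁸ = t⁹, (t²⁶)¹⁹ = t⁸, (t²⁶)²⁰ = t⁷, (t²⁶)²¹ = t⁶, (t²⁶)²² = t⁵, (t²⁶)²³ = t⁴, (t²⁶)²⁴ = t³, (t²⁶)²⁵ = t², (t²⁶)²⁶ = t, (t²⁶)²⁷ = e.
The smallest positive k with (t²⁶)ᵏ = e is 27, so |⟨t²⁶⟩| = 27.

Answer: 27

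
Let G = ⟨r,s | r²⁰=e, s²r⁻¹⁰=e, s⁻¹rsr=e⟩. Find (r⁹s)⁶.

Compute successive powers of (r⁹s), reducing at each step:
  (r⁹s)²: (r⁹s) · r⁹ = s;   s · s = r¹⁰
  (r⁹s)³: (r¹⁰) · r⁹ = r¹⁹;   (r¹⁹) · s = r⁹s⁻¹
  (r⁹s)⁴: (r⁹s⁻¹) · r⁹ = s⁻¹;   (s⁻¹) · s = e
  (r⁹s)⁵: e · r⁹ = r⁹;   (r⁹) · s = r⁹s
  (r⁹s)⁶: (r⁹s) · r⁹ = s;   s · s = r¹⁰

Answer: r¹⁰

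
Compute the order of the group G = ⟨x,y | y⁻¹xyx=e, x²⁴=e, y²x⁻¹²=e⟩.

Enumerate words in the generators, reducing via the relations: the distinct elements are
  {e, x, y, xy, x², x³, x⁴, x⁵, x⁶, x⁷, x⁸, x⁹, x²y, x²², x²³, x²¹, x²⁰, x³y, x¹², x¹³, x¹¹, x¹⁰, x¹⁴, x¹⁵, x¹⁶, x¹⁷, x¹⁸, x¹⁹, x⁴y, x⁵y, x⁶y, x⁷y, x⁸y, x⁹y, y⁻¹, xy⁻¹, x¹¹y, x¹⁰y, x²y⁻¹, x³y⁻¹, x⁴y⁻¹, x⁵y⁻¹, x⁶y⁻¹, x⁷y⁻¹, x⁸y⁻¹, x⁹y⁻¹, x¹¹y⁻¹, x¹⁰y⁻¹}.
No further products give new elements, so |G| = 48.

Answer: 48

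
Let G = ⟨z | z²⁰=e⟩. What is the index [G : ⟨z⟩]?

First find ord(z) by computing successive powers:
  z¹ = z, z² = z², z³ = z³, z⁴ = z⁴, z⁵ = z⁵, z⁶ = z⁶, z⁷ = z⁷, z⁸ = z⁸, z⁹ = z⁹, z¹⁰ = z¹⁰, z¹¹ = z¹¹, z¹² = z¹², z¹³ = z¹³, z¹⁴ = z¹⁴, z¹⁵ = z¹⁵, z¹⁶ = z¹⁶, z¹⁷ = z¹⁷, z¹⁸ = z¹⁸, z¹⁹ = z¹⁹, z²⁰ = e.
So |⟨z⟩| = ord(z) = 20. With |G| = 20, by Lagrange [G : ⟨z⟩] = 20/20 = 1.

Answer: 1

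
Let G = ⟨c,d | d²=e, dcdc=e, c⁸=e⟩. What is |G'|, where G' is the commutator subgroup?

G' = [G, G] is generated by all commutators. The generator-pair commutators are: [c, d] = c².
The subgroup they normally generate is {e, c², c⁴, c⁶}, of order 4.
Check: |G/G'| = 16/4 = 4 is the order of the abelianisation.

Answer: 4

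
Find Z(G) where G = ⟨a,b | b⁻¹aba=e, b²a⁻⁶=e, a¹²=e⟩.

An element z ∈ Z(G) iff z commutes with every generator.
For example a⁶ is central: (a⁶)·a = a⁷ = a·(a⁶); (a⁶)·b = b⁻¹ = b·(a⁶).
Whereas a ∉ Z(G) since a·b = ab ≠ a⁵b⁻¹ = b·a.
Checking each of the 24 elements this way gives Z(G) = {e, a⁶}, of order 2.

Answer: {e, a⁶}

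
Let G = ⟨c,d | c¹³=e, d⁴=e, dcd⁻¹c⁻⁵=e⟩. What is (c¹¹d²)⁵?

Compute successive powers of (c¹¹d²), reducing at each step:
  (c¹¹d²)²: (c¹¹d²) · c¹¹ = d²;   (d²) · d² = e
  (c¹¹d²)³: e · c¹¹ = c¹¹;   (c¹¹) · d² = c¹¹d²
  (c¹¹d²)⁴: (c¹¹d²) · c¹¹ = d²;   (d²) · d² = e
  (c¹¹d²)⁵: e · c¹¹ = c¹¹;   (c¹¹) · d² = c¹¹d²

Answer: c¹¹d²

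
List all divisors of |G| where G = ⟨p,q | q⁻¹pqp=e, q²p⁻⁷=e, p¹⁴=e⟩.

|G| = 28 = 2² · 7. By Lagrange's theorem the order of any subgroup divides 28; the divisors of 28 are 1, 2, 4, 7, 14, 28.

Answer: 1, 2, 4, 7, 14, 28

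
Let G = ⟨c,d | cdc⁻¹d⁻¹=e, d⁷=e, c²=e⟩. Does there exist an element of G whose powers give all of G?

|G| = 14. The element cd has order 14 (its powers give 14 distinct elements), so ⟨cd⟩ = G and G is cyclic.

Answer: Yes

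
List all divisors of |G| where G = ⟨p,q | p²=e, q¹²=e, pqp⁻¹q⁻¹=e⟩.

|G| = 24 = 2³ · 3. By Lagrange's theorem the order of any subgroup divides 24; the divisors of 24 are 1, 2, 3, 4, 6, 8, 12, 24.

Answer: 1, 2, 3, 4, 6, 8, 12, 24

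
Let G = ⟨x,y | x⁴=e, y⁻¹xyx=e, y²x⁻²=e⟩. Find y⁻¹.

The order of y is 4 (smallest k with yᵏ = e), so y⁻¹ = y³ = y⁻¹.
Check: y · (y⁻¹) → y · y⁻¹ = e, giving e as required.

Answer: y⁻¹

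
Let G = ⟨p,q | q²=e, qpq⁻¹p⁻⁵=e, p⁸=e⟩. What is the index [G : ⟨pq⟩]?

First find ord(pq) by computing successive powers:
  (pq)¹ = pq, (pq)² = p⁶, (pq)³ = p⁷q, (pq)⁴ = p⁴, (pq)⁵ = p⁵q, (pq)⁶ = p², (pq)⁷ = p³q, (pq)⁸ = e.
So |⟨pq⟩| = ord(pq) = 8. With |G| = 16, by Lagrange [G : ⟨pq⟩] = 16/8 = 2.

Answer: 2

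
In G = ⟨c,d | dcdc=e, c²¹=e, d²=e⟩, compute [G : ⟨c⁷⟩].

First find ord(c⁷) by computing successive powers:
  (c⁷)¹ = c⁷, (c⁷)² = c¹⁴, (c⁷)³ = e.
So |⟨c⁷⟩| = ord(c⁷) = 3. With |G| = 42, by Lagrange [G : ⟨c⁷⟩] = 42/3 = 14.

Answer: 14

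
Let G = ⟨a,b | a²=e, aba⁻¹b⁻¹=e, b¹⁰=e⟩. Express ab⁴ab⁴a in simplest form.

Multiply left to right, reducing at each step:
  a · b⁴ = ab⁴
  (ab⁴) · a = b⁴
  (b⁴) · b⁴ = b⁸
  (b⁸) · a = ab⁸

Answer: ab⁸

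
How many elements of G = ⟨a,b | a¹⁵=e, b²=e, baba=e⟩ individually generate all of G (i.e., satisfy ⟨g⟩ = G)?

⟨g⟩ = G would require ord(g) = |G| = 30, but the maximum element order in G is 15 < 30. So G is not cyclic and no single element generates it: the count is 0.

Answer: 0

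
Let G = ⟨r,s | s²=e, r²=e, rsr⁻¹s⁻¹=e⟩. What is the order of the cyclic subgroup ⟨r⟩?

|⟨r⟩| equals the order of r. Compute successive powers until reaching e:
  r¹ = r, r² = e.
The smallest positive k with rᵏ = e is 2, so |⟨r⟩| = 2.

Answer: 2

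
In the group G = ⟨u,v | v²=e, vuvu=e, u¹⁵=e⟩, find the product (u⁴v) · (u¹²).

Compute (u⁴v) · (u¹²) by multiplying left to right and reducing via the relations at each step:
  (u⁴v) · u¹² = u⁷v

Answer: u⁷v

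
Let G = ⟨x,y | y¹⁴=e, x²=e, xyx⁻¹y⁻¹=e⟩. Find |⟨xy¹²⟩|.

|⟨xy¹²⟩| equals the order of xy¹². Compute successive powers until reaching e:
  (xy¹²)¹ = xy¹², (xy¹²)² = y¹⁰, (xy¹²)³ = xy⁸, (xy¹²)⁴ = y⁶, (xy¹²)⁵ = xy⁴, (xy¹²)⁶ = y², (xy¹²)⁷ = x, (xy¹²)⁸ = y¹², (xy¹²)⁹ = xy¹⁰, (xy¹²)¹⁰ = y⁸, (xy¹²)¹¹ = xy⁶, (xy¹²)¹² = y⁴, (xy¹²)¹³ = xy², (xy¹²)¹⁴ = e.
The smallest positive k with (xy¹²)ᵏ = e is 14, so |⟨xy¹²⟩| = 14.

Answer: 14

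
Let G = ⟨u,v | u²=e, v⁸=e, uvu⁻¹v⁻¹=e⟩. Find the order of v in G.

Compute successive powers until reaching e:
  v¹ = v, v² = v², v³ = v³, v⁴ = v⁴, v⁵ = v⁵, v⁶ = v⁶, v⁷ = v⁷, v⁸ = e.
The smallest positive k with vᵏ = e is 8.

Answer: 8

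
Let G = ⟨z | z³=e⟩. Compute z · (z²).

Compute z · (z²) by multiplying left to right and reducing via the relations at each step:
  z · z² = e

Answer: e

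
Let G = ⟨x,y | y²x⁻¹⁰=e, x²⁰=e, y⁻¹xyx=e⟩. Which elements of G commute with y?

⟨y⟩ ⊆ C_G(y) since powers of y commute with y; so |C_G(y)| ≥ |⟨y⟩| = 4.
By orbit–stabilizer, |C_G(y)| = |G| / |conj. class of y| = 40 / 10 = 4.
The 4 elements commuting with y are {e, x¹⁰, y, y⁻¹}.

Answer: {e, x¹⁰, y, y⁻¹}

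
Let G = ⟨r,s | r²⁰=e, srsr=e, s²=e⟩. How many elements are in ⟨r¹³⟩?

|⟨r¹³⟩| equals the order of r¹³. Compute successive powers until reaching e:
  (r¹³)¹ = r¹³, (r¹³)² = r⁶, (r¹³)³ = r¹⁹, (r¹³)⁴ = r¹², (r¹³)⁵ = r⁵, (r¹³)⁶ = r¹⁸, (r¹³)⁷ = r¹¹, (r¹³)⁸ = r⁴, (r¹³)⁹ = r¹⁷, (r¹³)¹⁰ = r¹⁰, (r¹³)¹¹ = r³, (r¹³)¹² = r¹⁶, (r¹³)¹³ = r⁹, (r¹³)¹⁴ = r², (r¹³)¹⁵ = r¹⁵, (r¹³)¹⁶ = r⁸, (r¹³)¹⁷ = r, (r¹³)¹⁸ = r¹⁴, (r¹³)¹⁹ = r⁷, (r¹³)²⁰ = e.
The smallest positive k with (r¹³)ᵏ = e is 20, so |⟨r¹³⟩| = 20.

Answer: 20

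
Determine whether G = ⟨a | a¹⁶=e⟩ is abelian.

G has a single generator, so G is cyclic and hence abelian.

Answer: Yes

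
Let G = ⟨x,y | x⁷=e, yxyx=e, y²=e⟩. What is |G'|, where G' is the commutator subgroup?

G' = [G, G] is generated by all commutators. The generator-pair commutators are: [x, y] = x².
The subgroup they normally generate is {e, x, x², x³, x⁴, x⁵, x⁶}, of order 7.
Check: |G/G'| = 14/7 = 2 is the order of the abelianisation.

Answer: 7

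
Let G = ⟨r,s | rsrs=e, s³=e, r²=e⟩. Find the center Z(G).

An element z ∈ Z(G) iff z commutes with every generator.
For example e is central: e·r = r = r·e; e·s = s = s·e.
Whereas r ∉ Z(G) since r·s = rs ≠ rs² = s·r.
Checking each of the 6 elements this way gives Z(G) = {e}, of order 1.

Answer: {e}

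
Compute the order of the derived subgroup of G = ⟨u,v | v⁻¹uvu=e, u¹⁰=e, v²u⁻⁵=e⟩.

G' = [G, G] is generated by all commutators. The generator-pair commutators are: [u, v] = u².
The subgroup they normally generate is {e, u², u⁴, u⁶, u⁸}, of order 5.
Check: |G/G'| = 20/5 = 4 is the order of the abelianisation.

Answer: 5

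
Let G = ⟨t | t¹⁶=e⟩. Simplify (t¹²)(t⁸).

Compute (t¹²) · (t⁸) by multiplying left to right and reducing via the relations at each step:
  (t¹²) · t⁸ = t⁴

Answer: t⁴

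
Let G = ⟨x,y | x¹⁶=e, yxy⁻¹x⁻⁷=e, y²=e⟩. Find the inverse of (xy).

The order of (xy) is 4 (smallest k with (xy)ᵏ = e), so (xy)⁻¹ = (xy)³ = x⁹y.
Check: (xy) · (x⁹y) → (xy) · x⁹ = y;   y · y = e, giving e as required.

Answer: x⁹y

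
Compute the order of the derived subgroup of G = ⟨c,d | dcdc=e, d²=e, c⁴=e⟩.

G' = [G, G] is generated by all commutators. The generator-pair commutators are: [c, d] = c².
The subgroup they normally generate is {e, c²}, of order 2.
Check: |G/G'| = 8/2 = 4 is the order of the abelianisation.

Answer: 2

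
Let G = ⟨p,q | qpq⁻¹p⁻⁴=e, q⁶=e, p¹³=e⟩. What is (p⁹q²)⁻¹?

The order of (p⁹q²) is 3 (smallest k with (p⁹q²)ᵏ = e), so (p⁹q²)⁻¹ = (p⁹q²)² = p¹⁰q⁴.
Check: (p⁹q²) · (p¹⁰q⁴) → (p⁹q²) · p¹⁰ = q²;   (q²) · q⁴ = e, giving e as required.

Answer: p¹⁰q⁴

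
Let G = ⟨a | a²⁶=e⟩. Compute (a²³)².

Compute successive powers of (a²³), reducing at each step:
  (a²³)²: (a²³) · a²³ = a²⁰

Answer: a²⁰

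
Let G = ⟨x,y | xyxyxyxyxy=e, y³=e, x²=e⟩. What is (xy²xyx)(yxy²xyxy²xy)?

Compute (xy²xyx) · (yxy²xyxy²xy) by multiplying left to right and reducing via the relations at each step:
  (xy²xyx) · y = xy²xyxy
  (xy²xyxy) · x = xyxy²xy²
  (xyxy²xy²) · y² = xyxy²xy
  (xyxy²xy) · x = xyxy²xyx
  (xyxy²xyx) · y = xyxy²xyxy
  (xyxy²xyxy) · x = y²xy²xyxy²
  (y²xy²xyxy²) · y² = y²xy²xyxy
  (y²xy²xyxy) · x = y²xyxy²xy²
  (y²xyxy²xy²) · y = y²xyxy²x

Answer: y²xyxy²x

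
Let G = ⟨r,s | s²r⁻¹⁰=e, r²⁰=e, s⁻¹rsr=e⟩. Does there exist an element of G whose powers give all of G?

Every cyclic group is abelian. But r·s = rs while s·r = r⁹s⁻¹, so r·s ≠ s·r and G is not abelian. Hence G is not cyclic.

Answer: No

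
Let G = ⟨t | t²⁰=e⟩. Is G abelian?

G has a single generator, so G is cyclic and hence abelian.

Answer: Yes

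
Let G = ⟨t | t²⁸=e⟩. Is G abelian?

G has a single generator, so G is cyclic and hence abelian.

Answer: Yes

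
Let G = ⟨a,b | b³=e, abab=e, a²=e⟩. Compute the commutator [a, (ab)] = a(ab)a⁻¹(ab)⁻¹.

[a, (ab)] = a·(ab)·a⁻¹·(ab)⁻¹.
  a · (ab) = b
  b · a = ab²
  (ab²) · (ab) = b²

Answer: b²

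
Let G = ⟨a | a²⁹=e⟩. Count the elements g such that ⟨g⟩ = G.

G is cyclic of order 29. An element generates G iff its order is 29, and a cyclic group of order 29 has exactly φ(29) = 28 such elements.

Answer: 28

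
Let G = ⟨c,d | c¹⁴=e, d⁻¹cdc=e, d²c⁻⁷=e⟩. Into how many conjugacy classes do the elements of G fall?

The conjugacy classes (representative and size) are:
  [e] (size 1), [c¹³] (size 2), [c¹²] (size 2), [c¹¹] (size 2), [c⁴] (size 2), [c⁵] (size 2), [c⁸] (size 2), [c⁷] (size 1), [c⁵d⁻¹] (size 7), [c⁵d] (size 7).
Class equation: 1 + 2 + 2 + 2 + 2 + 2 + 2 + 1 + 7 + 7 = 28 = |G|. So G has 10 conjugacy classes.

Answer: 10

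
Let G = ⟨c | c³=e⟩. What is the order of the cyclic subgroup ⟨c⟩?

|⟨c⟩| equals the order of c. Compute successive powers until reaching e:
  c¹ = c, c² = c², c³ = e.
The smallest positive k with cᵏ = e is 3, so |⟨c⟩| = 3.

Answer: 3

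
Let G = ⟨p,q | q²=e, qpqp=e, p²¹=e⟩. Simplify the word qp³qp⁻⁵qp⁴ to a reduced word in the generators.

Multiply left to right, reducing at each step:
  q · p³ = p¹⁸q
  (p¹⁸q) · q = p¹⁸
  (p¹⁸) · p⁻⁵ = p¹³
  (p¹³) · q = p¹³q
  (p¹³q) · p⁴ = p⁹q

Answer: p⁹q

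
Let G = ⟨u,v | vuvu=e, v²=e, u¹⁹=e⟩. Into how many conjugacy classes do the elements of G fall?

The conjugacy classes (representative and size) are:
  [e] (size 1), [u¹⁸] (size 2), [u²] (size 2), [u¹⁶] (size 2), [u⁴] (size 2), [u¹⁴] (size 2), [u¹³] (size 2), [u¹²] (size 2), [u⁸] (size 2), [u⁹] (size 2), [v] (size 19).
Class equation: 1 + 2 + 2 + 2 + 2 + 2 + 2 + 2 + 2 + 2 + 19 = 38 = |G|. So G has 11 conjugacy classes.

Answer: 11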